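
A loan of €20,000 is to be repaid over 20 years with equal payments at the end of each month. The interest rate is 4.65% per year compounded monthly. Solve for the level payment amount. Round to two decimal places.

Level ordinary annuity; solve PV = PMT × [(1 − (1+r)^−n)/r] for PMT.
Periodic rate r = 0.0465/12 per month; n is counted in months.
With n = 240: PMT = 20,000 / ([(1 − (1+r)^−n)/r]) = €128.15

€128.15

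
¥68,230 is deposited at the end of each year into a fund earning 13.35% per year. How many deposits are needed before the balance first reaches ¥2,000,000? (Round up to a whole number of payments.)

Periodic rate r = 0.1335 per year.
Ordinary annuity FV: 2,000,000 = 68,230 × [((1+r)^n − 1)/r].
(1+r)^n = 1 + 2,000,000 × r / 68,230, so n = ln(1 + 2,000,000·r/68,230) / ln(1+r) = 12.70.
Round up to a whole number of payments: n = 13.

13 payments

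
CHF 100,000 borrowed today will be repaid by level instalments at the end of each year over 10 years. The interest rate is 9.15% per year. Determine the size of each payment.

Level ordinary annuity; solve PV = PMT × [(1 − (1+r)^−n)/r] for PMT.
Periodic rate r = 0.0915 per year.
With n = 10: PMT = 100,000 / ([(1 − (1+r)^−n)/r]) = CHF 15,685.04

CHF 15,685.04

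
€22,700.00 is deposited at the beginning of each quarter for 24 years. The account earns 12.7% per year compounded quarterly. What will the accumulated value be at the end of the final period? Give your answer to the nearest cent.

This is an annuity due: 96 deposits of €22,700.00 at the beginning of each quarter.
Periodic rate r = 0.127/4 per quarter; n is counted in quarters.
FV = PMT × [((1+r)^n − 1)/r] × (1+r) = 22,700 × [(1+r)^96 − 1] / r × (1+r) = €14,087,740.40

€14,087,740.40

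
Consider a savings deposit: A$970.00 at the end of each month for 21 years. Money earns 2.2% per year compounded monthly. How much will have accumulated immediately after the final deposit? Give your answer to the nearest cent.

A$310,351.01

This is an ordinary annuity: 252 deposits of A$970.00 at the end of each month.
Periodic rate r = 0.022/12 per month; n is counted in months.
FV = PMT × [((1+r)^n − 1)/r] = 970 × [(1+r)^252 − 1] / r = A$310,351.01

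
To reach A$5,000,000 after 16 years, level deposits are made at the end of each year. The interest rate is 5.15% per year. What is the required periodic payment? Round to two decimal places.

Level ordinary annuity; solve FV = PMT × [((1+r)^n − 1)/r] for PMT.
Periodic rate r = 0.0515 per year.
With n = 16: PMT = 5,000,000 / ([((1+r)^n − 1)/r]) = A$208,788.24

A$208,788.24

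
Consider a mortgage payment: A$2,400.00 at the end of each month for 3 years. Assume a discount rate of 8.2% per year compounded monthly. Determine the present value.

This is an ordinary annuity: 36 payments of A$2,400.00 at the end of each month.
Periodic rate r = 0.082/12 per month; n is counted in months.
PV = PMT × [(1 − (1+r)^−n)/r] = 2,400 × [1 − (1+r)^−36] / r = A$76,363.30

A$76,363.30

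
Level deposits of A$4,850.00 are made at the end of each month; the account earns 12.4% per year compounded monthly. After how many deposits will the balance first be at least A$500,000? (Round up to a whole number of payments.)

71 payments

Periodic rate r = 0.124/12 per month; n is counted in months.
Ordinary annuity FV: 500,000 = 4,850 × [((1+r)^n − 1)/r].
(1+r)^n = 1 + 500,000 × r / 4,850, so n = ln(1 + 500,000·r/4,850) / ln(1+r) = 70.55.
Round up to a whole number of payments: n = 71.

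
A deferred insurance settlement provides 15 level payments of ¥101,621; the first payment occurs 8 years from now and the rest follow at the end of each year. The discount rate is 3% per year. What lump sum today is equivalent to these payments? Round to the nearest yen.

Ordinary annuity of 15 payments, first payment at period 8.
Periodic rate r = 0.03 per year.
The ordinary-annuity PV formula values the stream one period before the first payment (period 7); discount that back 7 periods:
PV₀ = 101,621 × [1 − (1+r)^−15] / r × (1+r)^−7 = ¥986,398

¥986,398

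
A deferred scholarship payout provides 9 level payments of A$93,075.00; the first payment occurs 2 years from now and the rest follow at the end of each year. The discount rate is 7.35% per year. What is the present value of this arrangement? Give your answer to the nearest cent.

Ordinary annuity of 9 payments, first payment at period 2.
Periodic rate r = 0.0735 per year.
The ordinary-annuity PV formula values the stream one period before the first payment (period 1); discount that back 1 periods:
PV₀ = 93,075 × [1 − (1+r)^−9] / r × (1+r)^−1 = A$556,570.83

A$556,570.83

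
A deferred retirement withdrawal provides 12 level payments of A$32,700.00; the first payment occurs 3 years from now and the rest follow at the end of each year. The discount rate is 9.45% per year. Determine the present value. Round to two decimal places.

Ordinary annuity of 12 payments, first payment at period 3.
Periodic rate r = 0.0945 per year.
The ordinary-annuity PV formula values the stream one period before the first payment (period 2); discount that back 2 periods:
PV₀ = 32,700 × [1 − (1+r)^−12] / r × (1+r)^−2 = A$191,112.86

A$191,112.86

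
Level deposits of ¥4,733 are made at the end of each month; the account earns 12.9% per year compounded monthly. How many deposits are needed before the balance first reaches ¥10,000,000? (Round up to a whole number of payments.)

Periodic rate r = 0.129/12 per month; n is counted in months.
Ordinary annuity FV: 10,000,000 = 4,733 × [((1+r)^n − 1)/r].
(1+r)^n = 1 + 10,000,000 × r / 4,733, so n = ln(1 + 10,000,000·r/4,733) / ln(1+r) = 296.09.
Round up to a whole number of payments: n = 297.

297 payments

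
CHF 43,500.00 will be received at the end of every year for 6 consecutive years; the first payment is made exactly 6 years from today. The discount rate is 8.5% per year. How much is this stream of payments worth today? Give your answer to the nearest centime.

CHF 131,732.89

Ordinary annuity of 6 payments, first payment at period 6.
Periodic rate r = 0.085 per year.
The ordinary-annuity PV formula values the stream one period before the first payment (period 5); discount that back 5 periods:
PV₀ = 43,500 × [1 − (1+r)^−6] / r × (1+r)^−5 = CHF 131,732.89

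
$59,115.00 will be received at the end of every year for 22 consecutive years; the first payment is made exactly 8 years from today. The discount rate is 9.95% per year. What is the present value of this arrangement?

$267,899.55

Ordinary annuity of 22 payments, first payment at period 8.
Periodic rate r = 0.0995 per year.
The ordinary-annuity PV formula values the stream one period before the first payment (period 7); discount that back 7 periods:
PV₀ = 59,115 × [1 − (1+r)^−22] / r × (1+r)^−7 = $267,899.55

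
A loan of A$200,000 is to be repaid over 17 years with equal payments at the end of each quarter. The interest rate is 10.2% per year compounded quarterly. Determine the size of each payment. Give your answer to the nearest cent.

Level ordinary annuity; solve PV = PMT × [(1 − (1+r)^−n)/r] for PMT.
Periodic rate r = 0.102/4 per quarter; n is counted in quarters.
With n = 68: PMT = 200,000 / ([(1 − (1+r)^−n)/r]) = A$6,222.98

A$6,222.98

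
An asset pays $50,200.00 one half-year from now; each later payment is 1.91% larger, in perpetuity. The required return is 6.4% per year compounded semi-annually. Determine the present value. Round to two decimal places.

Periodic rate r = 0.064/2 per half-year.
Growing perpetuity (Gordon): PV = PMT₁ / (r − g) = 50,200 / (r − 0.0191) = $3,891,472.87.

$3,891,472.87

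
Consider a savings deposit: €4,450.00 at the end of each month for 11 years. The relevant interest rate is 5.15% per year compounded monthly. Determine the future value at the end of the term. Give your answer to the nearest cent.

This is an ordinary annuity: 132 deposits of €4,450.00 at the end of each month.
Periodic rate r = 0.0515/12 per month; n is counted in months.
FV = PMT × [((1+r)^n − 1)/r] = 4,450 × [(1+r)^132 − 1] / r = €787,991.47

€787,991.47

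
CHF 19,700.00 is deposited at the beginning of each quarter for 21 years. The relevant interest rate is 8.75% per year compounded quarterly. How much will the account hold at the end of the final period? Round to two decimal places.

CHF 4,746,412.42

This is an annuity due: 84 deposits of CHF 19,700.00 at the beginning of each quarter.
Periodic rate r = 0.0875/4 per quarter; n is counted in quarters.
FV = PMT × [((1+r)^n − 1)/r] × (1+r) = 19,700 × [(1+r)^84 − 1] / r × (1+r) = CHF 4,746,412.42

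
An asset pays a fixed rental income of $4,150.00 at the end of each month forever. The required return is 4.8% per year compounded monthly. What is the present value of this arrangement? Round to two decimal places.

Periodic rate r = 0.048/12 per month.
Level perpetuity: PV = PMT / r = 4,150 / (0.048/12) = $1,037,500.00.

$1,037,500.00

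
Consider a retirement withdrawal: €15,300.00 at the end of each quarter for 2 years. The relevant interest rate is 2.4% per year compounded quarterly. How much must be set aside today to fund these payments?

€119,160.22

This is an ordinary annuity: 8 payments of €15,300.00 at the end of each quarter.
Periodic rate r = 0.024/4 per quarter; n is counted in quarters.
PV = PMT × [(1 − (1+r)^−n)/r] = 15,300 × [1 − (1+r)^−8] / r = €119,160.22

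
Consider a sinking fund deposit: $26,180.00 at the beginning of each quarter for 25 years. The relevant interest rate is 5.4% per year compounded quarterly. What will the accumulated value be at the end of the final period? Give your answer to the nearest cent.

$5,547,933.39

This is an annuity due: 100 deposits of $26,180.00 at the beginning of each quarter.
Periodic rate r = 0.054/4 per quarter; n is counted in quarters.
FV = PMT × [((1+r)^n − 1)/r] × (1+r) = 26,180 × [(1+r)^100 − 1] / r × (1+r) = $5,547,933.39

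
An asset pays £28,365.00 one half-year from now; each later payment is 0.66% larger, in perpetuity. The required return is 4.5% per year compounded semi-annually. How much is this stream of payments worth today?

Periodic rate r = 0.045/2 per half-year.
Growing perpetuity (Gordon): PV = PMT₁ / (r − g) = 28,365 / (r − 0.0066) = £1,783,962.26.

£1,783,962.26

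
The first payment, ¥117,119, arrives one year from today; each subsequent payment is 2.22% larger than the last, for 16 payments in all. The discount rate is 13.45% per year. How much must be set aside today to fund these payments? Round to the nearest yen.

¥846,146

Periodic rate r = 0.1345 per year.
Growing ordinary annuity: PV = PMT₁ × [1 − ((1+g)/(1+r))^n] / (r − g) = 117,119 × [1 − ((1+0.0222)/(1+r))^16] / (r − 0.0222) = ¥846,146.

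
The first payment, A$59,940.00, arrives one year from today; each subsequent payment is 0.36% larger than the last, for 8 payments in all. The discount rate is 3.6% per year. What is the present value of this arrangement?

A$415,241.17

Periodic rate r = 0.036 per year.
Growing ordinary annuity: PV = PMT₁ × [1 − ((1+g)/(1+r))^n] / (r − g) = 59,940 × [1 − ((1+0.0036)/(1+r))^8] / (r − 0.0036) = A$415,241.17.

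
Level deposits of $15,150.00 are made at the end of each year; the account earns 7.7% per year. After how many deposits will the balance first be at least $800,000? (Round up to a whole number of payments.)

Periodic rate r = 0.077 per year.
Ordinary annuity FV: 800,000 = 15,150 × [((1+r)^n − 1)/r].
(1+r)^n = 1 + 800,000 × r / 15,150, so n = ln(1 + 800,000·r/15,150) / ln(1+r) = 21.87.
Round up to a whole number of payments: n = 22.

22 payments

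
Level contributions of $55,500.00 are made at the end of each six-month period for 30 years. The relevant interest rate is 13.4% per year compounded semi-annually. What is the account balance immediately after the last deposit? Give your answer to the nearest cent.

$39,730,278.24

This is an ordinary annuity: 60 deposits of $55,500.00 at the end of each six-month period.
Periodic rate r = 0.134/2 per half-year; n is counted in half-years.
FV = PMT × [((1+r)^n − 1)/r] = 55,500 × [(1+r)^60 − 1] / r = $39,730,278.24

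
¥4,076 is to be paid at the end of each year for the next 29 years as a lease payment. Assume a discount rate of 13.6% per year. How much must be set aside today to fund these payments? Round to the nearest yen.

¥29,228

This is an ordinary annuity: 29 payments of ¥4,076 at the end of each year.
Periodic rate r = 0.136 per year.
PV = PMT × [(1 − (1+r)^−n)/r] = 4,076 × [1 − (1+r)^−29] / r = ¥29,228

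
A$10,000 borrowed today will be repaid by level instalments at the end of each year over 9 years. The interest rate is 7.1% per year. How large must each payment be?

A$1,541.40

Level ordinary annuity; solve PV = PMT × [(1 − (1+r)^−n)/r] for PMT.
Periodic rate r = 0.071 per year.
With n = 9: PMT = 10,000 / ([(1 − (1+r)^−n)/r]) = A$1,541.40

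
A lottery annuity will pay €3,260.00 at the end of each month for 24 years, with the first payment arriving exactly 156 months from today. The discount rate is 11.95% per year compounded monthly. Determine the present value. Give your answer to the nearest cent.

Ordinary annuity of 288 payments, first payment at period 156.
Periodic rate r = 0.1195/12 per month; n is counted in months.
The ordinary-annuity PV formula values the stream one period before the first payment (period 155); discount that back 155 periods:
PV₀ = 3,260 × [1 − (1+r)^−288] / r × (1+r)^−155 = €66,407.83

€66,407.83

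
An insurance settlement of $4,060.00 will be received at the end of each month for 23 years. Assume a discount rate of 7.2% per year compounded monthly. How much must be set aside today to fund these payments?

This is an ordinary annuity: 276 payments of $4,060.00 at the end of each month.
Periodic rate r = 0.072/12 per month; n is counted in months.
PV = PMT × [(1 − (1+r)^−n)/r] = 4,060 × [1 − (1+r)^−276] / r = $546,849.51

$546,849.51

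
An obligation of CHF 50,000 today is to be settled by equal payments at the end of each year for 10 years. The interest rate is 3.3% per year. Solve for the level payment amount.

Level ordinary annuity; solve PV = PMT × [(1 − (1+r)^−n)/r] for PMT.
Periodic rate r = 0.033 per year.
With n = 10: PMT = 50,000 / ([(1 − (1+r)^−n)/r]) = CHF 5,951.62

CHF 5,951.62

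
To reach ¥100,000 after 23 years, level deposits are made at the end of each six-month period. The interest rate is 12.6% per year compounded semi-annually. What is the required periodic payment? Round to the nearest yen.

¥403

Level ordinary annuity; solve FV = PMT × [((1+r)^n − 1)/r] for PMT.
Periodic rate r = 0.126/2 per half-year; n is counted in half-years.
With n = 46: PMT = 100,000 / ([((1+r)^n − 1)/r]) = ¥403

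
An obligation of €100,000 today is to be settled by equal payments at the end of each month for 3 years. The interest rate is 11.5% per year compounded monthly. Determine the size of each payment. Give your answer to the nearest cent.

€3,297.60

Level ordinary annuity; solve PV = PMT × [(1 − (1+r)^−n)/r] for PMT.
Periodic rate r = 0.115/12 per month; n is counted in months.
With n = 36: PMT = 100,000 / ([(1 − (1+r)^−n)/r]) = €3,297.60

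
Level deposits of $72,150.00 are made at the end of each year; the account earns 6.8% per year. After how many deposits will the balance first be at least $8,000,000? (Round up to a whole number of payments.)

33 payments

Periodic rate r = 0.068 per year.
Ordinary annuity FV: 8,000,000 = 72,150 × [((1+r)^n − 1)/r].
(1+r)^n = 1 + 8,000,000 × r / 72,150, so n = ln(1 + 8,000,000·r/72,150) / ln(1+r) = 32.60.
Round up to a whole number of payments: n = 33.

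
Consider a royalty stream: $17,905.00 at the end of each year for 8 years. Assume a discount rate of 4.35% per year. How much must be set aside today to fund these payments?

This is an ordinary annuity: 8 payments of $17,905.00 at the end of each year.
Periodic rate r = 0.0435 per year.
PV = PMT × [(1 − (1+r)^−n)/r] = 17,905 × [1 − (1+r)^−8] / r = $118,826.48

$118,826.48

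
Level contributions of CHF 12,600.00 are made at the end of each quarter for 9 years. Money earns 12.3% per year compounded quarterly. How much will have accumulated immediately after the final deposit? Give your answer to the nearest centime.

CHF 809,362.03

This is an ordinary annuity: 36 deposits of CHF 12,600.00 at the end of each quarter.
Periodic rate r = 0.123/4 per quarter; n is counted in quarters.
FV = PMT × [((1+r)^n − 1)/r] = 12,600 × [(1+r)^36 − 1] / r = CHF 809,362.03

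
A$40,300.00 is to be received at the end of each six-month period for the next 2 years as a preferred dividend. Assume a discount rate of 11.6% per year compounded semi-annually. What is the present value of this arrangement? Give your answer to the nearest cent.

This is an ordinary annuity: 4 payments of A$40,300.00 at the end of each six-month period.
Periodic rate r = 0.116/2 per half-year; n is counted in half-years.
PV = PMT × [(1 − (1+r)^−n)/r] = 40,300 × [1 − (1+r)^−4] / r = A$140,285.67

A$140,285.67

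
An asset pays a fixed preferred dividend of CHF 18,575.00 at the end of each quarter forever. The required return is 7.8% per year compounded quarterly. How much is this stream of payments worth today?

CHF 952,564.10

Periodic rate r = 0.078/4 per quarter.
Level perpetuity: PV = PMT / r = 18,575 / (0.078/4) = CHF 952,564.10.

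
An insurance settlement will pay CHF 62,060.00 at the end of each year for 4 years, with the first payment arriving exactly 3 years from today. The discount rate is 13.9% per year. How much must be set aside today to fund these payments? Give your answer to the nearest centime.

CHF 139,669.60

Ordinary annuity of 4 payments, first payment at period 3.
Periodic rate r = 0.139 per year.
The ordinary-annuity PV formula values the stream one period before the first payment (period 2); discount that back 2 periods:
PV₀ = 62,060 × [1 − (1+r)^−4] / r × (1+r)^−2 = CHF 139,669.60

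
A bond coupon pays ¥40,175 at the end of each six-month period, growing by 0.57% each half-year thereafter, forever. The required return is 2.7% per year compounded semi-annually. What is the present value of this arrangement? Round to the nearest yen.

¥5,150,641

Periodic rate r = 0.027/2 per half-year.
Growing perpetuity (Gordon): PV = PMT₁ / (r − g) = 40,175 / (r − 0.0057) = ¥5,150,641.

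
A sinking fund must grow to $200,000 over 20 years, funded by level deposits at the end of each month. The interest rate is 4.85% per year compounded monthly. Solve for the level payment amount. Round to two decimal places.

$495.06

Level ordinary annuity; solve FV = PMT × [((1+r)^n − 1)/r] for PMT.
Periodic rate r = 0.0485/12 per month; n is counted in months.
With n = 240: PMT = 200,000 / ([((1+r)^n − 1)/r]) = $495.06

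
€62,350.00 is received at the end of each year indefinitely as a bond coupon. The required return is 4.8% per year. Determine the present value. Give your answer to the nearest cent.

€1,298,958.33

Periodic rate r = 0.048 per year.
Level perpetuity: PV = PMT / r = 62,350 / (0.048) = €1,298,958.33.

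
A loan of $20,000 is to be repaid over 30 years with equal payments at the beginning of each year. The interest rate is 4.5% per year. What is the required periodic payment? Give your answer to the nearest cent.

$1,174.96

Level annuity due; solve PV = PMT × [(1 − (1+r)^−n)/r] × (1+r) for PMT.
Periodic rate r = 0.045 per year.
With n = 30: PMT = 20,000 / ([(1 − (1+r)^−n)/r] × (1+r)) = $1,174.96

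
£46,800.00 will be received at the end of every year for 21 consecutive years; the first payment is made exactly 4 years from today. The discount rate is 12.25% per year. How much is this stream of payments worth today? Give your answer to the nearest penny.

Ordinary annuity of 21 payments, first payment at period 4.
Periodic rate r = 0.1225 per year.
The ordinary-annuity PV formula values the stream one period before the first payment (period 3); discount that back 3 periods:
PV₀ = 46,800 × [1 − (1+r)^−21] / r × (1+r)^−3 = £246,258.07

£246,258.07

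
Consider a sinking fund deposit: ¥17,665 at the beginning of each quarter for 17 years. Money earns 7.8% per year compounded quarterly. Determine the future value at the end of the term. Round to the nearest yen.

This is an annuity due: 68 deposits of ¥17,665 at the beginning of each quarter.
Periodic rate r = 0.078/4 per quarter; n is counted in quarters.
FV = PMT × [((1+r)^n − 1)/r] × (1+r) = 17,665 × [(1+r)^68 − 1] / r × (1+r) = ¥2,510,419

¥2,510,419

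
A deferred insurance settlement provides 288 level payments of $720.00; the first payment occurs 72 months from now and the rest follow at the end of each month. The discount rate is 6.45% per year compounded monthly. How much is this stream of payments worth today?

$71,999.23

Ordinary annuity of 288 payments, first payment at period 72.
Periodic rate r = 0.0645/12 per month; n is counted in months.
The ordinary-annuity PV formula values the stream one period before the first payment (period 71); discount that back 71 periods:
PV₀ = 720 × [1 − (1+r)^−288] / r × (1+r)^−71 = $71,999.23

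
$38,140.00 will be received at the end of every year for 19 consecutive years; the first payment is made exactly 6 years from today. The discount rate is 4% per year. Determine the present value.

Ordinary annuity of 19 payments, first payment at period 6.
Periodic rate r = 0.04 per year.
The ordinary-annuity PV formula values the stream one period before the first payment (period 5); discount that back 5 periods:
PV₀ = 38,140 × [1 − (1+r)^−19] / r × (1+r)^−5 = $411,726.67

$411,726.67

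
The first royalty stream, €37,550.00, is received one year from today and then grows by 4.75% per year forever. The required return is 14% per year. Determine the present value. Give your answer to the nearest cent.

€405,945.95

Periodic rate r = 0.14 per year.
Growing perpetuity (Gordon): PV = PMT₁ / (r − g) = 37,550 / (r − 0.0475) = €405,945.95.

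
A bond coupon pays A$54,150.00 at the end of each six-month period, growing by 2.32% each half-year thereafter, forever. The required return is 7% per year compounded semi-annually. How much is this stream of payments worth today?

Periodic rate r = 0.07/2 per half-year.
Growing perpetuity (Gordon): PV = PMT₁ / (r − g) = 54,150 / (r − 0.0232) = A$4,588,983.05.

A$4,588,983.05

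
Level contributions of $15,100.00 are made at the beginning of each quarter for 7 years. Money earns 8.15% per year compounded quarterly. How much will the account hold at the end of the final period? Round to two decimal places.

This is an annuity due: 28 deposits of $15,100.00 at the beginning of each quarter.
Periodic rate r = 0.0815/4 per quarter; n is counted in quarters.
FV = PMT × [((1+r)^n − 1)/r] × (1+r) = 15,100 × [(1+r)^28 − 1] / r × (1+r) = $573,986.09

$573,986.09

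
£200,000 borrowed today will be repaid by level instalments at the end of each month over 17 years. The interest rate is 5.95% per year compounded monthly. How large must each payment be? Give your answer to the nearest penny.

Level ordinary annuity; solve PV = PMT × [(1 − (1+r)^−n)/r] for PMT.
Periodic rate r = 0.0595/12 per month; n is counted in months.
With n = 204: PMT = 200,000 / ([(1 − (1+r)^−n)/r]) = £1,560.66

£1,560.66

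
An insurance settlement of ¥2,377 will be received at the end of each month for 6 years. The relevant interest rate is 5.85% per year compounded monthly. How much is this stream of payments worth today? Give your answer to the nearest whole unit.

This is an ordinary annuity: 72 payments of ¥2,377 at the end of each month.
Periodic rate r = 0.0585/12 per month; n is counted in months.
PV = PMT × [(1 − (1+r)^−n)/r] = 2,377 × [1 − (1+r)^−72] / r = ¥144,042

¥144,042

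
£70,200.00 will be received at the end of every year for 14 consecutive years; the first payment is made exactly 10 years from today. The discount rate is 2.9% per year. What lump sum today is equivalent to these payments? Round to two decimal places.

£617,293.01

Ordinary annuity of 14 payments, first payment at period 10.
Periodic rate r = 0.029 per year.
The ordinary-annuity PV formula values the stream one period before the first payment (period 9); discount that back 9 periods:
PV₀ = 70,200 × [1 − (1+r)^−14] / r × (1+r)^−9 = £617,293.01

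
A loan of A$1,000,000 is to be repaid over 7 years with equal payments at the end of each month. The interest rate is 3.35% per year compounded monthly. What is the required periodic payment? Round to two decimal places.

A$13,371.63

Level ordinary annuity; solve PV = PMT × [(1 − (1+r)^−n)/r] for PMT.
Periodic rate r = 0.0335/12 per month; n is counted in months.
With n = 84: PMT = 1,000,000 / ([(1 − (1+r)^−n)/r]) = A$13,371.63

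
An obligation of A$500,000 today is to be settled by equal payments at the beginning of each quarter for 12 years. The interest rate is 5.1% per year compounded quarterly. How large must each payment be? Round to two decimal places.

Level annuity due; solve PV = PMT × [(1 − (1+r)^−n)/r] × (1+r) for PMT.
Periodic rate r = 0.051/4 per quarter; n is counted in quarters.
With n = 48: PMT = 500,000 / ([(1 − (1+r)^−n)/r] × (1+r)) = A$13,815.38

A$13,815.38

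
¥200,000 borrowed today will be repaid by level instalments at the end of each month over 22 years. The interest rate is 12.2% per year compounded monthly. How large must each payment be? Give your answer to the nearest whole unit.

¥2,185

Level ordinary annuity; solve PV = PMT × [(1 − (1+r)^−n)/r] for PMT.
Periodic rate r = 0.122/12 per month; n is counted in months.
With n = 264: PMT = 200,000 / ([(1 − (1+r)^−n)/r]) = ¥2,185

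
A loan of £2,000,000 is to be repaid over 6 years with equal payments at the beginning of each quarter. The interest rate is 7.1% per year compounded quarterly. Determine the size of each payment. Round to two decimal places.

£101,268.73

Level annuity due; solve PV = PMT × [(1 − (1+r)^−n)/r] × (1+r) for PMT.
Periodic rate r = 0.071/4 per quarter; n is counted in quarters.
With n = 24: PMT = 2,000,000 / ([(1 − (1+r)^−n)/r] × (1+r)) = £101,268.73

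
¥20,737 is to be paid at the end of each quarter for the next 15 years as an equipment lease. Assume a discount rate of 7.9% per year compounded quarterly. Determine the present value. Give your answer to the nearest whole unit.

This is an ordinary annuity: 60 payments of ¥20,737 at the end of each quarter.
Periodic rate r = 0.079/4 per quarter; n is counted in quarters.
PV = PMT × [(1 − (1+r)^−n)/r] = 20,737 × [1 − (1+r)^−60] / r = ¥725,220

¥725,220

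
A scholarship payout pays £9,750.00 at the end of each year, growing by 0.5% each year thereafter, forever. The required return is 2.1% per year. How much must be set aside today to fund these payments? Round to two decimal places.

Periodic rate r = 0.021 per year.
Growing perpetuity (Gordon): PV = PMT₁ / (r − g) = 9,750 / (r − 0.005) = £609,375.00.

£609,375.00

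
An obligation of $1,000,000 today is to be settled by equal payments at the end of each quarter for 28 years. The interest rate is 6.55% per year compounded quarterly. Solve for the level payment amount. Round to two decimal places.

Level ordinary annuity; solve PV = PMT × [(1 − (1+r)^−n)/r] for PMT.
Periodic rate r = 0.0655/4 per quarter; n is counted in quarters.
With n = 112: PMT = 1,000,000 / ([(1 − (1+r)^−n)/r]) = $19,544.40

$19,544.40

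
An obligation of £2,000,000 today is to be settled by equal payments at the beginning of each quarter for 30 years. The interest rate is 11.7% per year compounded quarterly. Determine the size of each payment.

Level annuity due; solve PV = PMT × [(1 − (1+r)^−n)/r] × (1+r) for PMT.
Periodic rate r = 0.117/4 per quarter; n is counted in quarters.
With n = 120: PMT = 2,000,000 / ([(1 − (1+r)^−n)/r] × (1+r)) = £58,682.53

£58,682.53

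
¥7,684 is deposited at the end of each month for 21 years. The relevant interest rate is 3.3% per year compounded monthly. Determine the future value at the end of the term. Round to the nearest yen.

This is an ordinary annuity: 252 deposits of ¥7,684 at the end of each month.
Periodic rate r = 0.033/12 per month; n is counted in months.
FV = PMT × [((1+r)^n − 1)/r] = 7,684 × [(1+r)^252 − 1] / r = ¥2,788,047

¥2,788,047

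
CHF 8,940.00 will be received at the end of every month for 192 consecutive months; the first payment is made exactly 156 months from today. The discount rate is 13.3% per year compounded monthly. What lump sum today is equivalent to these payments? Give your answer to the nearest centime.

CHF 128,509.93

Ordinary annuity of 192 payments, first payment at period 156.
Periodic rate r = 0.133/12 per month; n is counted in months.
The ordinary-annuity PV formula values the stream one period before the first payment (period 155); discount that back 155 periods:
PV₀ = 8,940 × [1 − (1+r)^−192] / r × (1+r)^−155 = CHF 128,509.93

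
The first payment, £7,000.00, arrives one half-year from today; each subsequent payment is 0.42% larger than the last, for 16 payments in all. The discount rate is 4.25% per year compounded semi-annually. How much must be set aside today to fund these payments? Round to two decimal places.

£96,951.43

Periodic rate r = 0.0425/2 per half-year; n is counted in half-years.
Growing ordinary annuity: PV = PMT₁ × [1 − ((1+g)/(1+r))^n] / (r − g) = 7,000 × [1 − ((1+0.0042)/(1+r))^16] / (r − 0.0042) = £96,951.43.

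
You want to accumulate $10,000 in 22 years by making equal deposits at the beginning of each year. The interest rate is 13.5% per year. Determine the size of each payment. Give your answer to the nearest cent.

$78.18

Level annuity due; solve FV = PMT × [((1+r)^n − 1)/r] × (1+r) for PMT.
Periodic rate r = 0.135 per year.
With n = 22: PMT = 10,000 / ([((1+r)^n − 1)/r] × (1+r)) = $78.18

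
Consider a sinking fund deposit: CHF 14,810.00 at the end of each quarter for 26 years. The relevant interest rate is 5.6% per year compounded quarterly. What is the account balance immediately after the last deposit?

This is an ordinary annuity: 104 deposits of CHF 14,810.00 at the end of each quarter.
Periodic rate r = 0.056/4 per quarter; n is counted in quarters.
FV = PMT × [((1+r)^n − 1)/r] = 14,810 × [(1+r)^104 − 1] / r = CHF 3,433,466.41

CHF 3,433,466.41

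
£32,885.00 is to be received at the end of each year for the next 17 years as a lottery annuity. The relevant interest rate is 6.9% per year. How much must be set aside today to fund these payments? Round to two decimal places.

This is an ordinary annuity: 17 payments of £32,885.00 at the end of each year.
Periodic rate r = 0.069 per year.
PV = PMT × [(1 − (1+r)^−n)/r] = 32,885 × [1 − (1+r)^−17] / r = £323,299.28

£323,299.28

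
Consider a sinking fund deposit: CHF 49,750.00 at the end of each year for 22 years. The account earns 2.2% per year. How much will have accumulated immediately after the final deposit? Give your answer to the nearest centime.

CHF 1,388,613.23

This is an ordinary annuity: 22 deposits of CHF 49,750.00 at the end of each year.
Periodic rate r = 0.022 per year.
FV = PMT × [((1+r)^n − 1)/r] = 49,750 × [(1+r)^22 − 1] / r = CHF 1,388,613.23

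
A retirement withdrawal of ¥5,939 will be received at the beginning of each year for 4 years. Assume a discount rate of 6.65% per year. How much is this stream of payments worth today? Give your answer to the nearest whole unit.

¥21,625

This is an annuity due: 4 payments of ¥5,939 at the beginning of each year.
Periodic rate r = 0.0665 per year.
PV = PMT × [(1 − (1+r)^−n)/r] × (1+r) = 5,939 × [1 − (1+r)^−4] / r × (1+r) = ¥21,625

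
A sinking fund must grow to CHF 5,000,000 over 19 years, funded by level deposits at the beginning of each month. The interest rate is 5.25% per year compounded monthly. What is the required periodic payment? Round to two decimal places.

CHF 12,769.52

Level annuity due; solve FV = PMT × [((1+r)^n − 1)/r] × (1+r) for PMT.
Periodic rate r = 0.0525/12 per month; n is counted in months.
With n = 228: PMT = 5,000,000 / ([((1+r)^n − 1)/r] × (1+r)) = CHF 12,769.52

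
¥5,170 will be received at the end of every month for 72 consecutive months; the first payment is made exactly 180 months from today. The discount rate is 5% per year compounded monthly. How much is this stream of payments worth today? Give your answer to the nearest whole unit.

Ordinary annuity of 72 payments, first payment at period 180.
Periodic rate r = 0.05/12 per month; n is counted in months.
The ordinary-annuity PV formula values the stream one period before the first payment (period 179); discount that back 179 periods:
PV₀ = 5,170 × [1 − (1+r)^−72] / r × (1+r)^−179 = ¥152,508

¥152,508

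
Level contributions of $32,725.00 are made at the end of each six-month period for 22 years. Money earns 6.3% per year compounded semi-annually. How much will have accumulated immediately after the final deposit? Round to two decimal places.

$3,027,560.05

This is an ordinary annuity: 44 deposits of $32,725.00 at the end of each six-month period.
Periodic rate r = 0.063/2 per half-year; n is counted in half-years.
FV = PMT × [((1+r)^n − 1)/r] = 32,725 × [(1+r)^44 − 1] / r = $3,027,560.05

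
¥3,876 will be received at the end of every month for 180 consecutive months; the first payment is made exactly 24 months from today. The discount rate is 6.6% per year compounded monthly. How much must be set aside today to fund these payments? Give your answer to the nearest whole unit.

¥389,751

Ordinary annuity of 180 payments, first payment at period 24.
Periodic rate r = 0.066/12 per month; n is counted in months.
The ordinary-annuity PV formula values the stream one period before the first payment (period 23); discount that back 23 periods:
PV₀ = 3,876 × [1 − (1+r)^−180] / r × (1+r)^−23 = ¥389,751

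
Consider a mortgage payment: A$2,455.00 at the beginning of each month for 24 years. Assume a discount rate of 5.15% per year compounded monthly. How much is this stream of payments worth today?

This is an annuity due: 288 payments of A$2,455.00 at the beginning of each month.
Periodic rate r = 0.0515/12 per month; n is counted in months.
PV = PMT × [(1 − (1+r)^−n)/r] × (1+r) = 2,455 × [1 − (1+r)^−288] / r × (1+r) = A$407,136.03

A$407,136.03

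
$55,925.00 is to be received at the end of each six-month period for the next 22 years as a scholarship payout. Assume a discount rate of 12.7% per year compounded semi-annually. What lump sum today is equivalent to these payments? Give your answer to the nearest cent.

$822,043.20

This is an ordinary annuity: 44 payments of $55,925.00 at the end of each six-month period.
Periodic rate r = 0.127/2 per half-year; n is counted in half-years.
PV = PMT × [(1 − (1+r)^−n)/r] = 55,925 × [1 − (1+r)^−44] / r = $822,043.20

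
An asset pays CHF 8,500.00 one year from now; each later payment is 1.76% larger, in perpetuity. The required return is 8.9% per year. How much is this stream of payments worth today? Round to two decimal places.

Periodic rate r = 0.089 per year.
Growing perpetuity (Gordon): PV = PMT₁ / (r − g) = 8,500 / (r − 0.0176) = CHF 119,047.62.

CHF 119,047.62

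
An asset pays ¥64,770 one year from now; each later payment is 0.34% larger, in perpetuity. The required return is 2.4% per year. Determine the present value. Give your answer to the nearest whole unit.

Periodic rate r = 0.024 per year.
Growing perpetuity (Gordon): PV = PMT₁ / (r − g) = 64,770 / (r − 0.0034) = ¥3,144,175.

¥3,144,175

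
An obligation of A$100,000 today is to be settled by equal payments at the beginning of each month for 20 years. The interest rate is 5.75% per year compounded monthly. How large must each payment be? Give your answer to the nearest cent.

Level annuity due; solve PV = PMT × [(1 − (1+r)^−n)/r] × (1+r) for PMT.
Periodic rate r = 0.0575/12 per month; n is counted in months.
With n = 240: PMT = 100,000 / ([(1 − (1+r)^−n)/r] × (1+r)) = A$698.74

A$698.74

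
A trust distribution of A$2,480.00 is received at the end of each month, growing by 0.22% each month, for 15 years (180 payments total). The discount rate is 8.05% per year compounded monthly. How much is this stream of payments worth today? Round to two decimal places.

Periodic rate r = 0.0805/12 per month; n is counted in months.
Growing ordinary annuity: PV = PMT₁ × [1 − ((1+g)/(1+r))^n] / (r − g) = 2,480 × [1 − ((1+0.0022)/(1+r))^180] / (r − 0.0022) = A$304,865.63.

A$304,865.63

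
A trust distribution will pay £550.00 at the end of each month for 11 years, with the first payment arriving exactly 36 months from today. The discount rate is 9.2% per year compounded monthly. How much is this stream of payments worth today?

Ordinary annuity of 132 payments, first payment at period 36.
Periodic rate r = 0.092/12 per month; n is counted in months.
The ordinary-annuity PV formula values the stream one period before the first payment (period 35); discount that back 35 periods:
PV₀ = 550 × [1 − (1+r)^−132] / r × (1+r)^−35 = £34,874.59

£34,874.59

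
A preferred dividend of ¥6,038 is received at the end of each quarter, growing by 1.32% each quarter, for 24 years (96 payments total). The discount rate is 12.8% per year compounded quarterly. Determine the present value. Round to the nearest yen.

¥266,188

Periodic rate r = 0.128/4 per quarter; n is counted in quarters.
Growing ordinary annuity: PV = PMT₁ × [1 − ((1+g)/(1+r))^n] / (r − g) = 6,038 × [1 − ((1+0.0132)/(1+r))^96] / (r − 0.0132) = ¥266,188.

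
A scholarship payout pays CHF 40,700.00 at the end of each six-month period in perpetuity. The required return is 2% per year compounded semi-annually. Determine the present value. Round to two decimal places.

CHF 4,070,000.00

Periodic rate r = 0.02/2 per half-year.
Level perpetuity: PV = PMT / r = 40,700 / (0.02/2) = CHF 4,070,000.00.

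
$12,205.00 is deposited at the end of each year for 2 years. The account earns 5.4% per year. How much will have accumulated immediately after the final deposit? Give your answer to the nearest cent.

$25,069.07

This is an ordinary annuity: 2 deposits of $12,205.00 at the end of each year.
Periodic rate r = 0.054 per year.
FV = PMT × [((1+r)^n − 1)/r] = 12,205 × [(1+r)^2 − 1] / r = $25,069.07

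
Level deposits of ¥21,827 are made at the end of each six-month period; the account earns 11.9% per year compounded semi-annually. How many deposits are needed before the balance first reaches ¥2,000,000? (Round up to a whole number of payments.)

33 payments

Periodic rate r = 0.119/2 per half-year; n is counted in half-years.
Ordinary annuity FV: 2,000,000 = 21,827 × [((1+r)^n − 1)/r].
(1+r)^n = 1 + 2,000,000 × r / 21,827, so n = ln(1 + 2,000,000·r/21,827) / ln(1+r) = 32.26.
Round up to a whole number of payments: n = 33.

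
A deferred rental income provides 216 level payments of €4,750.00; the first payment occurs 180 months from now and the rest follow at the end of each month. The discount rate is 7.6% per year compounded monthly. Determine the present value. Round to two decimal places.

Ordinary annuity of 216 payments, first payment at period 180.
Periodic rate r = 0.076/12 per month; n is counted in months.
The ordinary-annuity PV formula values the stream one period before the first payment (period 179); discount that back 179 periods:
PV₀ = 4,750 × [1 − (1+r)^−216] / r × (1+r)^−179 = €180,304.71

€180,304.71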